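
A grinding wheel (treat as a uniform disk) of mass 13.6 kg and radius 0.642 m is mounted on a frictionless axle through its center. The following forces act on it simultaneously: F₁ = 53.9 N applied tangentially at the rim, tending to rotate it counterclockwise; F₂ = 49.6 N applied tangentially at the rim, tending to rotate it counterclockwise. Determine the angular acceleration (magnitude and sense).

α ≈ 23.7 rad/s², counterclockwise

I = ½MR² = (1/2)(13.6)(0.642)² = 2.803 kg·m².
Taking counterclockwise as positive: τ₁ = +(53.9)(0.642) = +34.60 N·m; τ₂ = +(49.6)(0.642) = +31.84 N·m.
Net torque τ = 66.45 N·m.
α = τ/I = 66.45/2.803 = 23.71 rad/s².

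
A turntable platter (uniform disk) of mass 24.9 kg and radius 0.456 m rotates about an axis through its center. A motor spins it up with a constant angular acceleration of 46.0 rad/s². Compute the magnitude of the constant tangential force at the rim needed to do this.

I = ½MR² = (1/2)(24.9)(0.456)² = 2.589 kg·m².
The required torque is τ = Iα = (2.589)(46.00) = 119.1 N·m.
A tangential force at the rim gives τ = FR, so F = τ/R = 119.1/0.456 = 261.2 N.

F ≈ 261 N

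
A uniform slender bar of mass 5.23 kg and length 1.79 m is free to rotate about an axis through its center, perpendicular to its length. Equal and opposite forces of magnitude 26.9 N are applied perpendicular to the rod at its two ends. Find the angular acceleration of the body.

I = (1/12)ML² = (1/12)(5.23)(1.79)² = 1.396 kg·m².
The couple gives τ = F·(L/2) + F·(L/2) = F L = (26.9)(1.79) = 48.15 N·m.
From τ = Iα: α = 48.15/1.396 = 34.48 rad/s².

α ≈ 34.5 rad/s²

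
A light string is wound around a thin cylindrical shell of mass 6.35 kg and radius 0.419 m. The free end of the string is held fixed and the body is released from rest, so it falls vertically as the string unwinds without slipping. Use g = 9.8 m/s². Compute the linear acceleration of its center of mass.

a ≈ 4.90 m/s²

Translation: Mg − T = Ma. Rotation about the center: TR = Iα with I = MR².
With a = αR: T = (I/R²)a = M a, so Mg = (1 + 1.000)Ma.
a = g/(1 + 1.000) = 9.8/2.000 = 4.900 m/s².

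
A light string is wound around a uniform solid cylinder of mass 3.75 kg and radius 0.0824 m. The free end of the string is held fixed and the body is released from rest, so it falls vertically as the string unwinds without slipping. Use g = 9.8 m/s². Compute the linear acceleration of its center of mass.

a ≈ 6.53 m/s²

Translation: Mg − T = Ma. Rotation about the center: TR = Iα with I = ½MR².
With a = αR: T = (I/R²)a = (1/2)M a, so Mg = (1 + 0.5000)Ma.
a = g/(1 + 0.5000) = 9.8/1.500 = 6.533 m/s².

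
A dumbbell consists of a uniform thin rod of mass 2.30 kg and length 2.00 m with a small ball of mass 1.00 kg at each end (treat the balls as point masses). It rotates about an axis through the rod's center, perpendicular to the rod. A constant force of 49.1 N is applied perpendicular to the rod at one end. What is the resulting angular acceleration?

I_rod = (1/12)ML² = (1/12)(2.30)(2.00)² = 0.7667 kg·m².
I_balls = 2·m·(L/2)² = 2(1.00)(1.000)² = 2.000 kg·m².
Total I = 2.767 kg·m².
τ = F·(L/2) = (49.1)(1.00) = 49.10 N·m.
α = τ/I = 49.10/2.767 = 17.75 rad/s².

α ≈ 17.7 rad/s²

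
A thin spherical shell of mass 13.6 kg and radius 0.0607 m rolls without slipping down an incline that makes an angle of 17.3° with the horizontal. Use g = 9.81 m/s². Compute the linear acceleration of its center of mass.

Translation along the incline: Mg sinθ − f = Ma.
Rotation about the center: fR = Iα with I = (2/3)MR². No-slip gives a = αR, so f = (I/R²)a = (2/3)M a.
Substituting: Mg sinθ = (1 + 0.6667)Ma, so a = g sinθ/(1 + 0.6667) = (9.81) sin 17.3° / 1.667 = 1.750 m/s².

a ≈ 1.75 m/s²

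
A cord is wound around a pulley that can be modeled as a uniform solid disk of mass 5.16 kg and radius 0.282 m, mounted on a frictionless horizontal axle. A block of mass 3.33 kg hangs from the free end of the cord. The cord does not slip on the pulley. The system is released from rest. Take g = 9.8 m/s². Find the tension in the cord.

T ≈ 14.2 N

I = ½MR² = (1/2)(5.16)(0.282)² = 0.2052 kg·m².
Block: mg − T = ma. Pulley: TR = Iα. No-slip: a = αR, so T = (I/R²)a = 2.580·a.
Then mg = (m + 2.580)a, so a = (3.33)(9.8)/(3.33 + 2.580) = 5.522 m/s².
T = 2.580·a = 14.25 N.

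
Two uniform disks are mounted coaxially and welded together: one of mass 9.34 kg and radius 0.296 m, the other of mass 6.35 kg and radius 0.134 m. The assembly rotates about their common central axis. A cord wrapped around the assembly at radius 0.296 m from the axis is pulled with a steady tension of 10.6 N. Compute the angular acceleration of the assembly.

α ≈ 6.73 rad/s²

I = ½M₁R₁² + ½M₂R₂² = ½(9.34)(0.296)² + ½(6.35)(0.134)² = 0.4662 kg·m².
τ = F r = (10.6)(0.296) = 3.138 N·m.
α = τ/I = 3.138/0.4662 = 6.730 rad/s².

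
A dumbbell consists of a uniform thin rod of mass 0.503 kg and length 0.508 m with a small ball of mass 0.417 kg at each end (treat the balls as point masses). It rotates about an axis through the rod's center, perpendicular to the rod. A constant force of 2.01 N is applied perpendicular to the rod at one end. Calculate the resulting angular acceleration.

α ≈ 7.90 rad/s²

I_rod = (1/12)ML² = (1/12)(0.503)(0.508)² = 0.01082 kg·m².
I_balls = 2·m·(L/2)² = 2(0.417)(0.2540)² = 0.05381 kg·m².
Total I = 0.06462 kg·m².
τ = F·(L/2) = (2.01)(0.254) = 0.5105 N·m.
α = τ/I = 0.5105/0.06462 = 7.900 rad/s².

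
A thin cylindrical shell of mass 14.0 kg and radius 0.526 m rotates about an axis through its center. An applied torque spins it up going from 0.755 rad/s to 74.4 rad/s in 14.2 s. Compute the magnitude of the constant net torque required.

I = MR² = (14.0)(0.526)² = 3.873 kg·m².
α = Δω/Δt = (74.4 − 0.755)/14.2 = 5.186 rad/s².
τ = Iα = (3.873)(5.186) = 20.09 N·m.

τ ≈ 20.1 N·m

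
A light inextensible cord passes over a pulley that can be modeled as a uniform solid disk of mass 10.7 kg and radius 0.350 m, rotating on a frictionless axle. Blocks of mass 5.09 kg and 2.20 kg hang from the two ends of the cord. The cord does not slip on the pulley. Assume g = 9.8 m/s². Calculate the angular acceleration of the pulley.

I = ½MR² = (1/2)(10.7)(0.350)² = 0.6554 kg·m².
Heavier block: m₁g − T₁ = m₁a. Lighter block: T₂ − m₂g = m₂a.
Pulley: (T₁ − T₂)R = Iα = I(a/R), so T₁ − T₂ = (I/R²)a = (1/2)M_p a = 5.350·a.
Adding the three: (m₁ − m₂)g = (m₁ + m₂ + 5.350)a, so a = (5.09 − 2.20)(9.8)/(5.09 + 2.20 + 5.350) = 2.241 m/s².
α = a/R = 2.241/0.350 = 6.402 rad/s².

α ≈ 6.40 rad/s²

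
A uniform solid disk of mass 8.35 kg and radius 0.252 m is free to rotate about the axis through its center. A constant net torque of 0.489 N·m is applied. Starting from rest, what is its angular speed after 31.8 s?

ω ≈ 58.7 rad/s

I = ½MR² = (1/2)(8.35)(0.252)² = 0.2651 kg·m².
α = τ/I = 0.489/0.2651 = 1.844 rad/s².
ω = ω₀ + αt = 0 + (1.844)(31.8) = 58.65 rad/s.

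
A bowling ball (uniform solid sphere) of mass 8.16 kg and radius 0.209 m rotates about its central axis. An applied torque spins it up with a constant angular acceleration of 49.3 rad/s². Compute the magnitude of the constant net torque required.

τ ≈ 7.03 N·m

I = (2/5)MR² = (2/5)(8.16)(0.209)² = 0.1426 kg·m².
τ = Iα = (0.1426)(49.30) = 7.029 N·m.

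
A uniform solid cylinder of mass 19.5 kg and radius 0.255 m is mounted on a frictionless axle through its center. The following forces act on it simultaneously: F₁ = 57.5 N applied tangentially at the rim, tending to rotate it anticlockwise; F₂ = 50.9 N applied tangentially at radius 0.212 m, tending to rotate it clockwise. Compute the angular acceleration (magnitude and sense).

I = ½MR² = (1/2)(19.5)(0.255)² = 0.6340 kg·m².
Taking anticlockwise as positive: τ₁ = +(57.5)(0.255) = +14.66 N·m; τ₂ = −(50.9)(0.212) = −10.79 N·m.
Net torque τ = 3.872 N·m.
α = τ/I = 3.872/0.6340 = 6.107 rad/s².

α ≈ 6.11 rad/s², anticlockwise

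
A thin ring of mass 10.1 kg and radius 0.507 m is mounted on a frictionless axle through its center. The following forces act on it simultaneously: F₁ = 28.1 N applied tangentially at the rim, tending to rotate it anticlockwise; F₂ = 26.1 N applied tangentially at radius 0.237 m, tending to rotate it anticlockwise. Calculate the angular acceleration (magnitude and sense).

α ≈ 7.87 rad/s², anticlockwise

I = MR² = (10.1)(0.507)² = 2.596 kg·m².
Taking anticlockwise as positive: τ₁ = +(28.1)(0.507) = +14.25 N·m; τ₂ = +(26.1)(0.237) = +6.186 N·m.
Net torque τ = 20.43 N·m.
α = τ/I = 20.43/2.596 = 7.870 rad/s².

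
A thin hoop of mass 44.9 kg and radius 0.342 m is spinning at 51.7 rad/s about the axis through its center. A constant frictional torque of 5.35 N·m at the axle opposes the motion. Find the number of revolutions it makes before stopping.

I = MR² = (44.9)(0.342)² = 5.252 kg·m².
The net torque has magnitude 5.35 N·m, opposing ω.
|α| = τ/I = 5.350/5.252 = 1.019 rad/s² (deceleration).
ω² = ω₀² − 2|α|θ with ω = 0 ⇒ θ = ω₀²/(2|α|) = 1312 rad = 208.8 rev.

≈ 209 revolutions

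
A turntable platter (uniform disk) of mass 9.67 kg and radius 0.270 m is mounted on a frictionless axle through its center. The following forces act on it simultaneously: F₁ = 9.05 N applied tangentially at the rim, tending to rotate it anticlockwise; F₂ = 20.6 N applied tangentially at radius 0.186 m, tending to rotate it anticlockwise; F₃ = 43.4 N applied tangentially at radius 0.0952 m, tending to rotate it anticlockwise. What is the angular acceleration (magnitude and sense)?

α ≈ 29.5 rad/s², anticlockwise

I = ½MR² = (1/2)(9.67)(0.270)² = 0.3525 kg·m².
Taking anticlockwise as positive: τ₁ = +(9.05)(0.270) = +2.444 N·m; τ₂ = +(20.6)(0.186) = +3.832 N·m; τ₃ = +(43.4)(0.0952) = +4.132 N·m.
Net torque τ = 10.41 N·m.
α = τ/I = 10.41/0.3525 = 29.53 rad/s².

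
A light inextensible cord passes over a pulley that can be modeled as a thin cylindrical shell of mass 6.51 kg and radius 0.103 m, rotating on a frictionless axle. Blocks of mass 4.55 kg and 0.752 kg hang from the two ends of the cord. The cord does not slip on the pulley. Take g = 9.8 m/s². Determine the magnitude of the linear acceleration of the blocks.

I = MR² = (6.51)(0.103)² = 0.06906 kg·m².
Heavier block: m₁g − T₁ = m₁a. Lighter block: T₂ − m₂g = m₂a.
Pulley: (T₁ − T₂)R = Iα = I(a/R), so T₁ − T₂ = (I/R²)a = 1·M_p a = 6.510·a.
Adding the three: (m₁ − m₂)g = (m₁ + m₂ + 6.510)a, so a = (4.55 − 0.752)(9.8)/(4.55 + 0.752 + 6.510) = 3.151 m/s².

a ≈ 3.15 m/s²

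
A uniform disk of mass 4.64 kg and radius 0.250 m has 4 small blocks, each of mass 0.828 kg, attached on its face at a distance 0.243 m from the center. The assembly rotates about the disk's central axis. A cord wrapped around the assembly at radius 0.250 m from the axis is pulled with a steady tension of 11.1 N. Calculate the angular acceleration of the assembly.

α ≈ 8.15 rad/s²

I_disk = ½MR² = ½(4.64)(0.250)² = 0.1450 kg·m².
I_blocks = 4·m·r² = 4(0.828)(0.243)² = 0.1956 kg·m².
Total I = 0.3406 kg·m².
τ = F r = (11.1)(0.250) = 2.775 N·m.
α = τ/I = 2.775/0.3406 = 8.148 rad/s².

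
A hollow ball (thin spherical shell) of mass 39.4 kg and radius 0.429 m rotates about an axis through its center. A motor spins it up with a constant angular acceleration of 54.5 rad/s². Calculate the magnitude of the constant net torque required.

I = (2/3)MR² = (2/3)(39.4)(0.429)² = 4.834 kg·m².
τ = Iα = (4.834)(54.50) = 263.5 N·m.

τ ≈ 263 N·m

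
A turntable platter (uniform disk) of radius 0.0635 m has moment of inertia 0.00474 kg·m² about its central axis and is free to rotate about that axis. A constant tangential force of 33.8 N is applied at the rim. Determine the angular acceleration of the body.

α ≈ 453 rad/s²

τ = F R = (33.8)(0.0635) = 2.146 N·m.
From τ = Iα: α = 2.146/0.004740 = 452.8 rad/s².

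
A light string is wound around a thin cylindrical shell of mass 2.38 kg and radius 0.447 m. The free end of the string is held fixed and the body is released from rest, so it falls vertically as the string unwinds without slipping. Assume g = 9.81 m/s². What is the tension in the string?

Translation: Mg − T = Ma. Rotation about the center: TR = Iα with I = MR².
With a = αR: T = (I/R²)a = M a, so Mg = (1 + 1.000)Ma.
a = g/(1 + 1.000) = 9.81/2.000 = 4.905 m/s².
T = 1.000·M·a = (1.000)(2.38)(4.905) = 11.67 N.

T ≈ 11.7 N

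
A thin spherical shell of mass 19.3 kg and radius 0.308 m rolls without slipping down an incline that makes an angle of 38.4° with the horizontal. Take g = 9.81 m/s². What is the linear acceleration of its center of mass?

a ≈ 3.66 m/s²

Translation along the incline: Mg sinθ − f = Ma.
Rotation about the center: fR = Iα with I = (2/3)MR². No-slip gives a = αR, so f = (I/R²)a = (2/3)M a.
Substituting: Mg sinθ = (1 + 0.6667)Ma, so a = g sinθ/(1 + 0.6667) = (9.81) sin 38.4° / 1.667 = 3.656 m/s².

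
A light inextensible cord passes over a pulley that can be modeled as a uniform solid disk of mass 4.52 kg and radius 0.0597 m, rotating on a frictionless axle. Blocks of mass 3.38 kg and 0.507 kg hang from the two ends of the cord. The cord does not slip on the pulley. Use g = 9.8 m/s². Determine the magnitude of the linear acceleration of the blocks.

a ≈ 4.58 m/s²

I = ½MR² = (1/2)(4.52)(0.0597)² = 0.008055 kg·m².
Heavier block: m₁g − T₁ = m₁a. Lighter block: T₂ − m₂g = m₂a.
Pulley: (T₁ − T₂)R = Iα = I(a/R), so T₁ − T₂ = (I/R²)a = (1/2)M_p a = 2.260·a.
Adding the three: (m₁ − m₂)g = (m₁ + m₂ + 2.260)a, so a = (3.38 − 0.507)(9.8)/(3.38 + 0.507 + 2.260) = 4.580 m/s².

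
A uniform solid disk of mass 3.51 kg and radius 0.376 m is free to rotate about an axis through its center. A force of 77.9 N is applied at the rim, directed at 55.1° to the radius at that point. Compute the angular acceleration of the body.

I = ½MR² = (1/2)(3.51)(0.376)² = 0.2481 kg·m².
Only the tangential component produces torque: τ = F R sinθ = (77.9)(0.376) sin 55.1° = 24.02 N·m.
Newton's second law for rotation, τ = Iα, gives α = τ/I = 24.02/0.2481 = 96.82 rad/s².

α ≈ 96.8 rad/s²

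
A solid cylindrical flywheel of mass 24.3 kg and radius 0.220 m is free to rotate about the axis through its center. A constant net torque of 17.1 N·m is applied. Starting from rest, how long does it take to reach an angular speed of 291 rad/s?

t ≈ 10.0 s

I = ½MR² = (1/2)(24.3)(0.220)² = 0.5881 kg·m².
α = τ/I = 17.1/0.5881 = 29.08 rad/s².
ω = αt ⇒ t = ω/α = 291/29.08 = 10.01 s.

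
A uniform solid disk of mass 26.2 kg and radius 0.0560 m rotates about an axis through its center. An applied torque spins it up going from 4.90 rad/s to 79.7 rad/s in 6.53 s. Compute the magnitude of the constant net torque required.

τ ≈ 0.471 N·m

I = ½MR² = (1/2)(26.2)(0.0560)² = 0.04108 kg·m².
α = Δω/Δt = (79.7 − 4.90)/6.53 = 11.45 rad/s².
τ = Iα = (0.04108)(11.45) = 0.4706 N·m.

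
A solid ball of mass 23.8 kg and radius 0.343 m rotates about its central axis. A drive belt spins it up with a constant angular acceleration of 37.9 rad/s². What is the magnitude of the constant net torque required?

I = (2/5)MR² = (2/5)(23.8)(0.343)² = 1.120 kg·m².
τ = Iα = (1.120)(37.90) = 42.45 N·m.

τ ≈ 42.4 N·m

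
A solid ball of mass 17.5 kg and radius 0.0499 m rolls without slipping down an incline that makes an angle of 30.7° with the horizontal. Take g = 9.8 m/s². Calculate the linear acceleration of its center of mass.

Translation along the incline: Mg sinθ − f = Ma.
Rotation about the center: fR = Iα with I = (2/5)MR². No-slip gives a = αR, so f = (I/R²)a = (2/5)M a.
Substituting: Mg sinθ = (1 + 0.4000)Ma, so a = g sinθ/(1 + 0.4000) = (9.8) sin 30.7° / 1.400 = 3.574 m/s².

a ≈ 3.57 m/s²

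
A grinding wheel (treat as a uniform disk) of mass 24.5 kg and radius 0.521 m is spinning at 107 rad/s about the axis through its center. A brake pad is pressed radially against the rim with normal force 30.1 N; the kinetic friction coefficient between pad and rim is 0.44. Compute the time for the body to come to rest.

I = ½MR² = (1/2)(24.5)(0.521)² = 3.325 kg·m².
Friction force f = μN = (0.44)(30.1) = 13.24 N at the rim; torque magnitude τ = fR = 6.900 N·m, opposing ω.
|α| = τ/I = 6.900/3.325 = 2.075 rad/s² (deceleration).
0 = ω₀ − |α|t ⇒ t = ω₀/|α| = 107/2.075 = 51.56 s.

t ≈ 51.6 s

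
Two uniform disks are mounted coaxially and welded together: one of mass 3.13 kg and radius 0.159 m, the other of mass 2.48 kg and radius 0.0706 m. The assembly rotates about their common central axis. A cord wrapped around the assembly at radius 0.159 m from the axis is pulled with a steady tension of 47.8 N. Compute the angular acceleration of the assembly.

I = ½M₁R₁² + ½M₂R₂² = ½(3.13)(0.159)² + ½(2.48)(0.0706)² = 0.04575 kg·m².
τ = F r = (47.8)(0.159) = 7.600 N·m.
α = τ/I = 7.600/0.04575 = 166.1 rad/s².

α ≈ 166 rad/s²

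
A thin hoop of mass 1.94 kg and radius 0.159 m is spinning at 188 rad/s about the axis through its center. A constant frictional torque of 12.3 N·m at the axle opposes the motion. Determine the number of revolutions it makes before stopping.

≈ 11.2 revolutions

I = MR² = (1.94)(0.159)² = 0.04905 kg·m².
The net torque has magnitude 12.3 N·m, opposing ω.
|α| = τ/I = 12.30/0.04905 = 250.8 rad/s² (deceleration).
ω² = ω₀² − 2|α|θ with ω = 0 ⇒ θ = ω₀²/(2|α|) = 70.47 rad = 11.21 rev.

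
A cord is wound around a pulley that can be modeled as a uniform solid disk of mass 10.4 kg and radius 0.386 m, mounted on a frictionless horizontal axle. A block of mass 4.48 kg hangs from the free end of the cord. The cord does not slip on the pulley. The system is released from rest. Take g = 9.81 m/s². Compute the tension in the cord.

T ≈ 23.6 N

I = ½MR² = (1/2)(10.4)(0.386)² = 0.7748 kg·m².
Block: mg − T = ma. Pulley: TR = Iα. No-slip: a = αR, so T = (I/R²)a = 5.200·a.
Then mg = (m + 5.200)a, so a = (4.48)(9.81)/(4.48 + 5.200) = 4.540 m/s².
T = 5.200·a = 23.61 N.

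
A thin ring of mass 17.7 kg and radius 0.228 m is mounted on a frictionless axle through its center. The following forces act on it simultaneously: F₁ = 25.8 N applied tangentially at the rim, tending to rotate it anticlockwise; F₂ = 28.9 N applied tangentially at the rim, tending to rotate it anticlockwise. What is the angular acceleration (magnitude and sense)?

α ≈ 13.6 rad/s², anticlockwise

I = MR² = (17.7)(0.228)² = 0.9201 kg·m².
Taking anticlockwise as positive: τ₁ = +(25.8)(0.228) = +5.882 N·m; τ₂ = +(28.9)(0.228) = +6.589 N·m.
Net torque τ = 12.47 N·m.
α = τ/I = 12.47/0.9201 = 13.55 rad/s².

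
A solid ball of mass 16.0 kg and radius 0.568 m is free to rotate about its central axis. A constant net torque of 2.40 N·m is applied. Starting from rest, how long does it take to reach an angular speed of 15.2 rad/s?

I = (2/5)MR² = (2/5)(16.0)(0.568)² = 2.065 kg·m².
α = τ/I = 2.40/2.065 = 1.162 rad/s².
ω = αt ⇒ t = ω/α = 15.2/1.162 = 13.08 s.

t ≈ 13.1 s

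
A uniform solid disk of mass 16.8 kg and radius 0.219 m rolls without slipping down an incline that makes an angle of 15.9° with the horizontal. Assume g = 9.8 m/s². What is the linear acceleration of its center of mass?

Translation along the incline: Mg sinθ − f = Ma.
Rotation about the center: fR = Iα with I = ½MR². No-slip gives a = αR, so f = (I/R²)a = (1/2)M a.
Substituting: Mg sinθ = (1 + 0.5000)Ma, so a = g sinθ/(1 + 0.5000) = (9.8) sin 15.9° / 1.500 = 1.790 m/s².

a ≈ 1.79 m/s²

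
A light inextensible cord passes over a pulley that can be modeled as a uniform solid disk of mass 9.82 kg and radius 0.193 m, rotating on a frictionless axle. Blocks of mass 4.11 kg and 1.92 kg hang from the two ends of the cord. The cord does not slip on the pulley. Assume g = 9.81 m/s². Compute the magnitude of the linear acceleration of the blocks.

I = ½MR² = (1/2)(9.82)(0.193)² = 0.1829 kg·m².
Heavier block: m₁g − T₁ = m₁a. Lighter block: T₂ − m₂g = m₂a.
Pulley: (T₁ − T₂)R = Iα = I(a/R), so T₁ − T₂ = (I/R²)a = (1/2)M_p a = 4.910·a.
Adding the three: (m₁ − m₂)g = (m₁ + m₂ + 4.910)a, so a = (4.11 − 1.92)(9.81)/(4.11 + 1.92 + 4.910) = 1.964 m/s².

a ≈ 1.96 m/s²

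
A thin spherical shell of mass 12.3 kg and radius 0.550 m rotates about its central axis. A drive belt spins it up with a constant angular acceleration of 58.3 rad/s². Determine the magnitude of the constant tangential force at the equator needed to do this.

F ≈ 263 N

I = (2/3)MR² = (2/3)(12.3)(0.550)² = 2.481 kg·m².
The required torque is τ = Iα = (2.481)(58.30) = 144.6 N·m.
A tangential force at the equator gives τ = FR, so F = τ/R = 144.6/0.550 = 262.9 N.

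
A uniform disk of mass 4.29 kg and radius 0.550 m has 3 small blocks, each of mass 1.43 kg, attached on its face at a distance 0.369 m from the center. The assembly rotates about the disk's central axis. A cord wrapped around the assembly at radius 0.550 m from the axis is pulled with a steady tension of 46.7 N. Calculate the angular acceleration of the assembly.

I_disk = ½MR² = ½(4.29)(0.550)² = 0.6489 kg·m².
I_blocks = 3·m·r² = 3(1.43)(0.369)² = 0.5841 kg·m².
Total I = 1.233 kg·m².
τ = F r = (46.7)(0.550) = 25.69 N·m.
α = τ/I = 25.69/1.233 = 20.83 rad/s².

α ≈ 20.8 rad/s²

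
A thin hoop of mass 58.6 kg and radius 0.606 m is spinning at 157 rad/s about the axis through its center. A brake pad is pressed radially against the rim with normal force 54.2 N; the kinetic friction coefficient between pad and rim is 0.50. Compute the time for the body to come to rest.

t ≈ 206 s

I = MR² = (58.6)(0.606)² = 21.52 kg·m².
Friction force f = μN = (0.50)(54.2) = 27.10 N at the rim; torque magnitude τ = fR = 16.42 N·m, opposing ω.
|α| = τ/I = 16.42/21.52 = 0.7631 rad/s² (deceleration).
0 = ω₀ − |α|t ⇒ t = ω₀/|α| = 157/0.7631 = 205.7 s.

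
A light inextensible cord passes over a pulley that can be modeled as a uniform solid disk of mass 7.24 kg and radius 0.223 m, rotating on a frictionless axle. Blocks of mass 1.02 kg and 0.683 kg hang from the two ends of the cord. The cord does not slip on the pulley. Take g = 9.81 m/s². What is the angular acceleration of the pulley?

I = ½MR² = (1/2)(7.24)(0.223)² = 0.1800 kg·m².
Heavier block: m₁g − T₁ = m₁a. Lighter block: T₂ − m₂g = m₂a.
Pulley: (T₁ − T₂)R = Iα = I(a/R), so T₁ − T₂ = (I/R²)a = (1/2)M_p a = 3.620·a.
Adding the three: (m₁ − m₂)g = (m₁ + m₂ + 3.620)a, so a = (1.02 − 0.683)(9.81)/(1.02 + 0.683 + 3.620) = 0.6211 m/s².
α = a/R = 0.6211/0.223 = 2.785 rad/s².

α ≈ 2.79 rad/s²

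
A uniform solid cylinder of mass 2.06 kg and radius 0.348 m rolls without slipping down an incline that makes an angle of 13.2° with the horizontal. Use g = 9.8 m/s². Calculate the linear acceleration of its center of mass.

Translation along the incline: Mg sinθ − f = Ma.
Rotation about the center: fR = Iα with I = ½MR². No-slip gives a = αR, so f = (I/R²)a = (1/2)M a.
Substituting: Mg sinθ = (1 + 0.5000)Ma, so a = g sinθ/(1 + 0.5000) = (9.8) sin 13.2° / 1.500 = 1.492 m/s².

a ≈ 1.49 m/s²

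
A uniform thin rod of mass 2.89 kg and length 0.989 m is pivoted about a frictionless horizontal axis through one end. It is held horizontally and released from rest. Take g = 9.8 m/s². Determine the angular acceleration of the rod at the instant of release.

α ≈ 14.9 rad/s²

About the pivot, I = (1/3)ML² = (1/3)(2.89)(0.989)² = 0.9423 kg·m².
The weight acts at the center, a distance L/2 = 0.4945 m from the pivot; τ = Mg(L/2) = 14.01 N·m.
α = τ/I = 14.01/0.9423 = 14.86 rad/s².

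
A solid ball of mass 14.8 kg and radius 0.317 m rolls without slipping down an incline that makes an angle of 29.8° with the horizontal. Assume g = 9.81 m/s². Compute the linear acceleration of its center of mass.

a ≈ 3.48 m/s²

Translation along the incline: Mg sinθ − f = Ma.
Rotation about the center: fR = Iα with I = (2/5)MR². No-slip gives a = αR, so f = (I/R²)a = (2/5)M a.
Substituting: Mg sinθ = (1 + 0.4000)Ma, so a = g sinθ/(1 + 0.4000) = (9.81) sin 29.8° / 1.400 = 3.482 m/s².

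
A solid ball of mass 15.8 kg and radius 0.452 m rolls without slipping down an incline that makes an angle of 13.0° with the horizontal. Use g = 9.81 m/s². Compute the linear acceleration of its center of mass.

a ≈ 1.58 m/s²

Translation along the incline: Mg sinθ − f = Ma.
Rotation about the center: fR = Iα with I = (2/5)MR². No-slip gives a = αR, so f = (I/R²)a = (2/5)M a.
Substituting: Mg sinθ = (1 + 0.4000)Ma, so a = g sinθ/(1 + 0.4000) = (9.81) sin 13.0° / 1.400 = 1.576 m/s².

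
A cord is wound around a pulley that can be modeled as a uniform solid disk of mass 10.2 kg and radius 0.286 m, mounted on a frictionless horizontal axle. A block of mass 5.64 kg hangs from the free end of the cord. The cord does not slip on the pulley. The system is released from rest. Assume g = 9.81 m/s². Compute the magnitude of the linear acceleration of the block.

a ≈ 5.15 m/s²

I = ½MR² = (1/2)(10.2)(0.286)² = 0.4172 kg·m².
Block: mg − T = ma. Pulley: TR = Iα. No-slip: a = αR, so T = (I/R²)a = 5.100·a.
Then mg = (m + 5.100)a, so a = (5.64)(9.81)/(5.64 + 5.100) = 5.152 m/s².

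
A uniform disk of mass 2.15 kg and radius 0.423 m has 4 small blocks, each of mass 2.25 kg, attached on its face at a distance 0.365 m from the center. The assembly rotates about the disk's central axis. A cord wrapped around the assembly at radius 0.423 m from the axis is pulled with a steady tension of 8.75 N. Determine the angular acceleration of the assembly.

I_disk = ½MR² = ½(2.15)(0.423)² = 0.1923 kg·m².
I_blocks = 4·m·r² = 4(2.25)(0.365)² = 1.199 kg·m².
Total I = 1.391 kg·m².
τ = F r = (8.75)(0.423) = 3.701 N·m.
α = τ/I = 3.701/1.391 = 2.660 rad/s².

α ≈ 2.66 rad/s²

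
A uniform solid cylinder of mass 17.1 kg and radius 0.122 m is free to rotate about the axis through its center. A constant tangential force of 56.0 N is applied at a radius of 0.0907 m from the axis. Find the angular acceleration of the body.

I = ½MR² = (1/2)(17.1)(0.122)² = 0.1273 kg·m².
τ = F·r = (56.0)(0.0907) = 5.079 N·m.
Newton's second law for rotation, τ = Iα, gives α = τ/I = 5.079/0.1273 = 39.91 rad/s².

α ≈ 39.9 rad/s²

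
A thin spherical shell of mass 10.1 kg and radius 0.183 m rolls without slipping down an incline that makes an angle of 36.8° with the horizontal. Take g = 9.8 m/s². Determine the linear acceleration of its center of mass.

a ≈ 3.52 m/s²

Translation along the incline: Mg sinθ − f = Ma.
Rotation about the center: fR = Iα with I = (2/3)MR². No-slip gives a = αR, so f = (I/R²)a = (2/3)M a.
Substituting: Mg sinθ = (1 + 0.6667)Ma, so a = g sinθ/(1 + 0.6667) = (9.8) sin 36.8° / 1.667 = 3.522 m/s².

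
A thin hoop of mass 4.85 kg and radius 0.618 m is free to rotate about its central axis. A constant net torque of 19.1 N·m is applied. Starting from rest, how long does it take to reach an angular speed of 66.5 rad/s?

t ≈ 6.45 s

I = MR² = (4.85)(0.618)² = 1.852 kg·m².
α = τ/I = 19.1/1.852 = 10.31 rad/s².
ω = αt ⇒ t = ω/α = 66.5/10.31 = 6.449 s.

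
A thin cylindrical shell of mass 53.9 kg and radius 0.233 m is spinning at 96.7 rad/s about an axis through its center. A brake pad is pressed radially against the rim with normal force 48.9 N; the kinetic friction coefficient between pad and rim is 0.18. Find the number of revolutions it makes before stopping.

≈ 1060 revolutions

I = MR² = (53.9)(0.233)² = 2.926 kg·m².
Friction force f = μN = (0.18)(48.9) = 8.802 N at the rim; torque magnitude τ = fR = 2.051 N·m, opposing ω.
|α| = τ/I = 2.051/2.926 = 0.7009 rad/s² (deceleration).
ω² = ω₀² − 2|α|θ with ω = 0 ⇒ θ = ω₀²/(2|α|) = 6671 rad = 1062 rev.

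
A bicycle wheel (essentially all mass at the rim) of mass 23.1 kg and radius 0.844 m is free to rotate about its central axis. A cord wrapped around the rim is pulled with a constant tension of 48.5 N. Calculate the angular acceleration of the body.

I = MR² = (23.1)(0.844)² = 16.45 kg·m².
τ = F R = (48.5)(0.844) = 40.93 N·m.
Newton's second law for rotation, τ = Iα, gives α = τ/I = 40.93/16.45 = 2.488 rad/s².

α ≈ 2.49 rad/s²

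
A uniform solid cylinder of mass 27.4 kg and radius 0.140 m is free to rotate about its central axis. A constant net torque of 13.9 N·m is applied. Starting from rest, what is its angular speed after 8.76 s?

I = ½MR² = (1/2)(27.4)(0.140)² = 0.2685 kg·m².
α = τ/I = 13.9/0.2685 = 51.77 rad/s².
ω = ω₀ + αt = 0 + (51.77)(8.76) = 453.5 rad/s.

ω ≈ 453 rad/s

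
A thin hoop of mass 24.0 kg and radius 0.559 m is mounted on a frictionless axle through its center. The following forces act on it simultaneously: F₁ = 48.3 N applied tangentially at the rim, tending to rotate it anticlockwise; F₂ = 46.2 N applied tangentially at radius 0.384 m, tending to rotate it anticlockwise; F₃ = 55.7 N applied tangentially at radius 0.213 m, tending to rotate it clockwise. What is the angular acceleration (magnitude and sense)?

I = MR² = (24.0)(0.559)² = 7.500 kg·m².
Taking anticlockwise as positive: τ₁ = +(48.3)(0.559) = +27.00 N·m; τ₂ = +(46.2)(0.384) = +17.74 N·m; τ₃ = −(55.7)(0.213) = −11.86 N·m.
Net torque τ = 32.88 N·m.
α = τ/I = 32.88/7.500 = 4.384 rad/s².

α ≈ 4.38 rad/s², anticlockwise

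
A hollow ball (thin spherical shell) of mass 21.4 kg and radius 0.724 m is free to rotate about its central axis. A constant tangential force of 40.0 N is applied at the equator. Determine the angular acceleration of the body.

I = (2/3)MR² = (2/3)(21.4)(0.724)² = 7.478 kg·m².
τ = F R = (40.0)(0.724) = 28.96 N·m.
Newton's second law for rotation, τ = Iα, gives α = τ/I = 28.96/7.478 = 3.873 rad/s².

α ≈ 3.87 rad/s²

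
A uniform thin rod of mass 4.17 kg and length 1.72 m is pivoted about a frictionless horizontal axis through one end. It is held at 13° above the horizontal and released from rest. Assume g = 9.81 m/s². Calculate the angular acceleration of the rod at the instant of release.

α ≈ 8.34 rad/s²

About the pivot, I = (1/3)ML² = (1/3)(4.17)(1.72)² = 4.112 kg·m².
The weight acts at the center, a distance L/2 = 0.8600 m from the pivot; τ = Mg(L/2) cos 13° = 34.28 N·m.
α = τ/I = 34.28/4.112 = 8.336 rad/s².
(Equivalently α = (3g/(2L)) cos 13° = 8.336 rad/s².)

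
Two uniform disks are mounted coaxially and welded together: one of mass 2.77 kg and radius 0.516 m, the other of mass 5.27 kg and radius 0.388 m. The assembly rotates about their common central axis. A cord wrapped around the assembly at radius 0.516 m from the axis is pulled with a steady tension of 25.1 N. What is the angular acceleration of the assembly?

I = ½M₁R₁² + ½M₂R₂² = ½(2.77)(0.516)² + ½(5.27)(0.388)² = 0.7654 kg·m².
τ = F r = (25.1)(0.516) = 12.95 N·m.
α = τ/I = 12.95/0.7654 = 16.92 rad/s².

α ≈ 16.9 rad/s²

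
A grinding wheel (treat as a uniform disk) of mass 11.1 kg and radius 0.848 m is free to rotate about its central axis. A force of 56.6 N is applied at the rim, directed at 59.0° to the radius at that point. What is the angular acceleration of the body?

I = ½MR² = (1/2)(11.1)(0.848)² = 3.991 kg·m².
Only the tangential component produces torque: τ = F R sinθ = (56.6)(0.848) sin 59.0° = 41.14 N·m.
Newton's second law for rotation, τ = Iα, gives α = τ/I = 41.14/3.991 = 10.31 rad/s².

α ≈ 10.3 rad/s²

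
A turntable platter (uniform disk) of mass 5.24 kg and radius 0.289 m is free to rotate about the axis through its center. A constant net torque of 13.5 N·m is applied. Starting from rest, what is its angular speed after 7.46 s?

ω ≈ 460 rad/s

I = ½MR² = (1/2)(5.24)(0.289)² = 0.2188 kg·m².
α = τ/I = 13.5/0.2188 = 61.69 rad/s².
ω = ω₀ + αt = 0 + (61.69)(7.46) = 460.2 rad/s.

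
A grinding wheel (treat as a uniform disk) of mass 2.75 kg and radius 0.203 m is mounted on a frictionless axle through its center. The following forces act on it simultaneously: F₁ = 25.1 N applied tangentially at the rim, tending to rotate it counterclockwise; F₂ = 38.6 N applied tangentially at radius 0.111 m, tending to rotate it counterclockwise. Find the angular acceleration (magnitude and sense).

α ≈ 166 rad/s², counterclockwise

I = ½MR² = (1/2)(2.75)(0.203)² = 0.05666 kg·m².
Taking counterclockwise as positive: τ₁ = +(25.1)(0.203) = +5.095 N·m; τ₂ = +(38.6)(0.111) = +4.285 N·m.
Net torque τ = 9.380 N·m.
α = τ/I = 9.380/0.05666 = 165.5 rad/s².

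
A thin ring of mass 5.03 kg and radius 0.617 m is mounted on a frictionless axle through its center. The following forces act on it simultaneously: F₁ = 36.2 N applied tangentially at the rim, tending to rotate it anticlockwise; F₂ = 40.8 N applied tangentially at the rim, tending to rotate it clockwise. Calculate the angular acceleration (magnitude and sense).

α ≈ 1.48 rad/s², clockwise

I = MR² = (5.03)(0.617)² = 1.915 kg·m².
Taking anticlockwise as positive: τ₁ = +(36.2)(0.617) = +22.34 N·m; τ₂ = −(40.8)(0.617) = −25.17 N·m.
Net torque τ = -2.838 N·m.
α = τ/I = -2.838/1.915 = -1.482 rad/s².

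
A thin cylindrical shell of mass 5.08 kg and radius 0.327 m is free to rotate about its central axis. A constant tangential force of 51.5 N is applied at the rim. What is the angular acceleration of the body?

I = MR² = (5.08)(0.327)² = 0.5432 kg·m².
τ = F R = (51.5)(0.327) = 16.84 N·m.
Newton's second law for rotation, τ = Iα, gives α = τ/I = 16.84/0.5432 = 31.00 rad/s².

α ≈ 31.0 rad/s²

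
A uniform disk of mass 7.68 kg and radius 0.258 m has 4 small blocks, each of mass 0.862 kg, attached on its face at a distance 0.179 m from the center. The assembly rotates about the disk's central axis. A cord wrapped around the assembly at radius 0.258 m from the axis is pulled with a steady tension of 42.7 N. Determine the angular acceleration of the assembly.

I_disk = ½MR² = ½(7.68)(0.258)² = 0.2556 kg·m².
I_blocks = 4·m·r² = 4(0.862)(0.179)² = 0.1105 kg·m².
Total I = 0.3661 kg·m².
τ = F r = (42.7)(0.258) = 11.02 N·m.
α = τ/I = 11.02/0.3661 = 30.09 rad/s².

α ≈ 30.1 rad/s²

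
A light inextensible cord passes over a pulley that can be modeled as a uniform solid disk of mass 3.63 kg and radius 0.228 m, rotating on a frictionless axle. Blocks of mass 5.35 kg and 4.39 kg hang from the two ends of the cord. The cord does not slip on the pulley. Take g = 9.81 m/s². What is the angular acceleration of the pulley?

I = ½MR² = (1/2)(3.63)(0.228)² = 0.09435 kg·m².
Heavier block: m₁g − T₁ = m₁a. Lighter block: T₂ − m₂g = m₂a.
Pulley: (T₁ − T₂)R = Iα = I(a/R), so T₁ − T₂ = (I/R²)a = (1/2)M_p a = 1.815·a.
Adding the three: (m₁ − m₂)g = (m₁ + m₂ + 1.815)a, so a = (5.35 − 4.39)(9.81)/(5.35 + 4.39 + 1.815) = 0.8150 m/s².
α = a/R = 0.8150/0.228 = 3.575 rad/s².

α ≈ 3.57 rad/s²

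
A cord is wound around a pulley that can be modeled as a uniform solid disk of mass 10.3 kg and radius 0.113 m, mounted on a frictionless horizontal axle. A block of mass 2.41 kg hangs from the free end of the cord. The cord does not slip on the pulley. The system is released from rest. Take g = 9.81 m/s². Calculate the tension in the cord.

I = ½MR² = (1/2)(10.3)(0.113)² = 0.06576 kg·m².
Block: mg − T = ma. Pulley: TR = Iα. No-slip: a = αR, so T = (I/R²)a = 5.150·a.
Then mg = (m + 5.150)a, so a = (2.41)(9.81)/(2.41 + 5.150) = 3.127 m/s².
T = 5.150·a = 16.11 N.

T ≈ 16.1 N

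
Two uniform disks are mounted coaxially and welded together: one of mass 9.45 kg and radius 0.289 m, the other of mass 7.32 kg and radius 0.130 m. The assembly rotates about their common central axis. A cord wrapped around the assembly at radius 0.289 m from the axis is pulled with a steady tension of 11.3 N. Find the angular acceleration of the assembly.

α ≈ 7.15 rad/s²

I = ½M₁R₁² + ½M₂R₂² = ½(9.45)(0.289)² + ½(7.32)(0.130)² = 0.4565 kg·m².
τ = F r = (11.3)(0.289) = 3.266 N·m.
α = τ/I = 3.266/0.4565 = 7.154 rad/s².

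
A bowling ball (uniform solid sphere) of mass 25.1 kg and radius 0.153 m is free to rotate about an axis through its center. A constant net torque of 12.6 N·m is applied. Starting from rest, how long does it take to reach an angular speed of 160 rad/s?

I = (2/5)MR² = (2/5)(25.1)(0.153)² = 0.2350 kg·m².
α = τ/I = 12.6/0.2350 = 53.61 rad/s².
ω = αt ⇒ t = ω/α = 160/53.61 = 2.984 s.

t ≈ 2.98 s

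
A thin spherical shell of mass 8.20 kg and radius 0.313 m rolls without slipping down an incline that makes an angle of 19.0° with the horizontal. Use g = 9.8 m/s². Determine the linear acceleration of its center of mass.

a ≈ 1.91 m/s²

Translation along the incline: Mg sinθ − f = Ma.
Rotation about the center: fR = Iα with I = (2/3)MR². No-slip gives a = αR, so f = (I/R²)a = (2/3)M a.
Substituting: Mg sinθ = (1 + 0.6667)Ma, so a = g sinθ/(1 + 0.6667) = (9.8) sin 19.0° / 1.667 = 1.914 m/s².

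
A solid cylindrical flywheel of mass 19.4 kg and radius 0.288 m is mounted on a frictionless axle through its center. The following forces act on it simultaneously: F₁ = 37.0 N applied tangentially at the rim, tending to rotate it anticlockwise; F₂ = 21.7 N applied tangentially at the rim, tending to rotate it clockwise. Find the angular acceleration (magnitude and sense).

α ≈ 5.48 rad/s², anticlockwise

I = ½MR² = (1/2)(19.4)(0.288)² = 0.8046 kg·m².
Taking anticlockwise as positive: τ₁ = +(37.0)(0.288) = +10.66 N·m; τ₂ = −(21.7)(0.288) = −6.250 N·m.
Net torque τ = 4.406 N·m.
α = τ/I = 4.406/0.8046 = 5.477 rad/s².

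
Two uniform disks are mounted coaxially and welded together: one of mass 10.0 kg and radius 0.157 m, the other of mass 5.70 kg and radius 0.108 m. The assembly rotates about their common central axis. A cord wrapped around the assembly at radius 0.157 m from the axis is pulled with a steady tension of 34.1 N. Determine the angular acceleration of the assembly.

I = ½M₁R₁² + ½M₂R₂² = ½(10.0)(0.157)² + ½(5.70)(0.108)² = 0.1565 kg·m².
τ = F r = (34.1)(0.157) = 5.354 N·m.
α = τ/I = 5.354/0.1565 = 34.21 rad/s².

α ≈ 34.2 rad/s²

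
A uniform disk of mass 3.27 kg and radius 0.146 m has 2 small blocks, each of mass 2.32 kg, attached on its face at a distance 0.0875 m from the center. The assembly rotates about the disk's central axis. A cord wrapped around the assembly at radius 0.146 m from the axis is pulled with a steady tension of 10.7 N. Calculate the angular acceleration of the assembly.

α ≈ 22.2 rad/s²

I_disk = ½MR² = ½(3.27)(0.146)² = 0.03485 kg·m².
I_blocks = 2·m·r² = 2(2.32)(0.0875)² = 0.03552 kg·m².
Total I = 0.07038 kg·m².
τ = F r = (10.7)(0.146) = 1.562 N·m.
α = τ/I = 1.562/0.07038 = 22.20 rad/s².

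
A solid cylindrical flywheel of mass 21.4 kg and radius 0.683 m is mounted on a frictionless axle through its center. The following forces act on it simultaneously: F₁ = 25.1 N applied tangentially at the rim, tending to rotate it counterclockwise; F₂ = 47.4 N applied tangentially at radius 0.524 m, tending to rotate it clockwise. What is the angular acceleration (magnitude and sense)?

I = ½MR² = (1/2)(21.4)(0.683)² = 4.991 kg·m².
Taking counterclockwise as positive: τ₁ = +(25.1)(0.683) = +17.14 N·m; τ₂ = −(47.4)(0.524) = −24.84 N·m.
Net torque τ = -7.694 N·m.
α = τ/I = -7.694/4.991 = -1.542 rad/s².

α ≈ 1.54 rad/s², clockwise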